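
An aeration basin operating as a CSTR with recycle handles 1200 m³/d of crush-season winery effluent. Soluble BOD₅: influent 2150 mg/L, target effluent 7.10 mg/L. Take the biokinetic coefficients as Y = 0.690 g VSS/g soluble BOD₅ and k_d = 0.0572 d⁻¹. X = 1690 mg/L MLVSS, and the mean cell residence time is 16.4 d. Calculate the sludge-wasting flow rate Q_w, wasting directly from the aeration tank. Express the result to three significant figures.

Q_w ≈ 542 m³/d

Steady-state biomass mass balance: V·X·(1 + k_d·θ_c) = Y·Q·(S₀ − S)·θ_c, so V = 0.690 × 1200 × (2150 − 7.10) × 16.4 / [1690 × (1 + 0.0572 × 16.4)] = 2.91×10^7 / 3275 = 8884 m³.
With mixed-liquor wasting, θ_c = V/Q_w, so Q_w = V/θ_c = 8884/16.4 = 541.7 m³/d.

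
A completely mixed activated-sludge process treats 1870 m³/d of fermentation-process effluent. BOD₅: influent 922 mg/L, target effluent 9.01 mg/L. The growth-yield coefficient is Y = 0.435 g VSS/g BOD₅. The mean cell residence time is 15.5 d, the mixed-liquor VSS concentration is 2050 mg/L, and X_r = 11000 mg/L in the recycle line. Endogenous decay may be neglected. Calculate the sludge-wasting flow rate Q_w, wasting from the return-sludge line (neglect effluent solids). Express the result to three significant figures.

Q_w ≈ 67.5 m³/d

Biomass mass balance (decay neglected): V·X = Y·Q·(S₀ − S)·θ_c, so V = 0.435 × 1870 × (922 − 9.01) × 15.5 / 2050 = 5615 m³.
Q_w = (V·X)/(θ_c X_r) = 5615 × 2050 / (15.5 × 11000) = 67.52 m³/d.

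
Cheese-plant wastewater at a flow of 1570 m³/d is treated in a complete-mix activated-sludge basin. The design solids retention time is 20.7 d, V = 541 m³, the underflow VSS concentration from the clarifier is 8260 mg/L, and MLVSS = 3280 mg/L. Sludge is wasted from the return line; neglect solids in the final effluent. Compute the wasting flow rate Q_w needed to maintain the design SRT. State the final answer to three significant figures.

Q_w ≈ 10.4 m³/d

θ_c = V·X/(Q_w·X_r) when wasting from the recycle, so Q_w = V·X/(θ_c·X_r) = 541.0 × 3280 / (20.7 × 8260) = 10.38 m³/d.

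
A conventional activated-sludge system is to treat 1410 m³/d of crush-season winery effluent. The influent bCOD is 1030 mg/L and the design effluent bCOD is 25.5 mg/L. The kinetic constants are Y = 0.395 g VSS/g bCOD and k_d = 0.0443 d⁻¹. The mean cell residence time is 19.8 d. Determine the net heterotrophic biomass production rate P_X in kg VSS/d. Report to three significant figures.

P_X ≈ 298 kg VSS/d

Correct the yield for decay: Y_obs = Y/(1 + k_d θ_c) = 0.395 / (1 + 0.0443 × 19.8) = 0.395 / 1.877 = 0.2104.
ΔS = 1030 − 25.5 = 1004 mg/L, so the substrate removal rate is 1410 × 1004/1000 = 1416 kg bCOD/d.
Net biomass production P_X = Y_obs × Q·(S₀ − S) = 0.2104 × 1416 = 298.0 kg VSS/d.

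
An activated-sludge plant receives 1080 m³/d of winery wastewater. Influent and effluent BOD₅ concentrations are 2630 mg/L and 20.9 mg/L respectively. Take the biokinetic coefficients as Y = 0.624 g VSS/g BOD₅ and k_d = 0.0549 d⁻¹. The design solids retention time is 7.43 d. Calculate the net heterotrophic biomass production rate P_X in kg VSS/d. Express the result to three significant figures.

Y_obs = Y / (1 + k_d θ_c) = 0.624 / (1 + 0.0549 × 7.43) = 0.624 / 1.408 = 0.4432.
Mass of BOD₅ removed per day: Q(S₀ − S) = 1080 × 2609 g/m³ = 2818 kg/d.
So the net sludge growth is P_X = 0.4432 × 2818 = 1249 kg VSS/d.

P_X ≈ 1250 kg VSS/d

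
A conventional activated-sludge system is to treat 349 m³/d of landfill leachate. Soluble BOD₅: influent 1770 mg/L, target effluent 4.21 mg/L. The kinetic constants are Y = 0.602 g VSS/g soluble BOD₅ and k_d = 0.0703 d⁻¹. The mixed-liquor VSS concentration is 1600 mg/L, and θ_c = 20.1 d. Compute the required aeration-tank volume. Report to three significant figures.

Rearranging the biomass balance for a CMAS with decay, V = Y·Q·ΔS·θ_c / [X·(1+k_d θ_c)] = 0.602 × 349 × (1770 − 4.21) × 20.1 / [1600 × (1 + 0.0703 × 20.1)] = 7.46×10^6 / 3861 = 1931 m³.

V ≈ 1930 m³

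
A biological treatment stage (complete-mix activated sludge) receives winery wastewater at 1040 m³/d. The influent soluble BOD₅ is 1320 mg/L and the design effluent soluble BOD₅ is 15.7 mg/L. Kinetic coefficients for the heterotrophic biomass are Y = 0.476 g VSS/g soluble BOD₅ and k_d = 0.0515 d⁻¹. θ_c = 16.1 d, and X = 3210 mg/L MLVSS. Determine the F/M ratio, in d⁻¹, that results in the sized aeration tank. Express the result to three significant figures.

Steady-state biomass mass balance: V·X·(1 + k_d·θ_c) = Y·Q·(S₀ − S)·θ_c, so V = 0.476 × 1040 × (1320 − 15.7) × 16.1 / [3210 × (1 + 0.0515 × 16.1)] = 1.04×10^7 / 5872 = 1770 m³.
F/M = Q·S₀ / (V·X) = 1040 × 1320 / (1770 × 3210) = 0.2416 g soluble BOD₅·(g VSS·d)⁻¹.

F/M ≈ 0.242 d⁻¹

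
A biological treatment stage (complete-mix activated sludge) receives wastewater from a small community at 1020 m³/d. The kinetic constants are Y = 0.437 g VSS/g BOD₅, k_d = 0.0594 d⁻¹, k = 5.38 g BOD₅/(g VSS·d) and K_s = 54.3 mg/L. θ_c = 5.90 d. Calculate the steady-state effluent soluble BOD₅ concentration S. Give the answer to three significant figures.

For a completely mixed reactor with recycle the Lawrence–McCarty relation gives S = K_s·(1 + k_d·θ_c) / [θ_c·(Y·k − k_d) − 1] = 54.3 × (1 + 0.0594 × 5.90) / [5.90 × (0.437 × 5.38 − 0.0594) − 1] = 73.33 / 12.52 = 5.857 mg/L.

S ≈ 5.86 mg/L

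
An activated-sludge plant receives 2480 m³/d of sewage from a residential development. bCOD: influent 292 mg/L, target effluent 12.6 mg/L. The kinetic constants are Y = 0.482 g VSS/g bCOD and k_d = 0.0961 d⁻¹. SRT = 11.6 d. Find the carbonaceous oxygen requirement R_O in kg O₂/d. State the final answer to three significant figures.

R_O ≈ 469 kg O₂/d

The observed yield is Y_obs = Y/(1 + k_d·θ_c) = 0.482 / (1 + 0.0961 × 11.6) = 0.482 / 2.115 = 0.2279 g VSS per g bCOD removed.
Q·(S₀ − S) = 2480 × (292 − 12.6) × 10⁻³ = 692.9 kg/d removed.
Net sludge production P_X = 0.2279 × 692.9 = 157.9 kg VSS/d.
R_O = Q·(S₀ − S) − 1.42·P_X = 692.9 − 1.42 × 157.9 = 468.7 kg O₂/d.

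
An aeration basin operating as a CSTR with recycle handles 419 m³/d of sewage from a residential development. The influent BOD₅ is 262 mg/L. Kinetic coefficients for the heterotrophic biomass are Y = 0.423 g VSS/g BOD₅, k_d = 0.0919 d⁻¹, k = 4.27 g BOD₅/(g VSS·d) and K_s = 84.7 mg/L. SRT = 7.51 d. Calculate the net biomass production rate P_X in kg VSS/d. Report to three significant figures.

From the Monod/SRT balance for a CMAS, S = K_s·(1+k_d θ_c)/[θ_c·(Y k − k_d) − 1] = 84.7 × (1 + 0.0919 × 7.51) / [7.51 × (0.423 × 4.27 − 0.0919) − 1] = 143.2 / 11.87 = 12.06 mg/L.
Y_obs = Y / (1 + k_d θ_c) = 0.423 / (1 + 0.0919 × 7.51) = 0.423 / 1.690 = 0.2503.
Mass of BOD₅ removed per day: Q(S₀ − S) = 419 × 249.9 g/m³ = 104.7 kg/d.
Net biomass production P_X = Y_obs × Q·(S₀ − S) = 0.2503 × 104.7 = 26.21 kg VSS/d.

P_X ≈ 26.2 kg VSS/d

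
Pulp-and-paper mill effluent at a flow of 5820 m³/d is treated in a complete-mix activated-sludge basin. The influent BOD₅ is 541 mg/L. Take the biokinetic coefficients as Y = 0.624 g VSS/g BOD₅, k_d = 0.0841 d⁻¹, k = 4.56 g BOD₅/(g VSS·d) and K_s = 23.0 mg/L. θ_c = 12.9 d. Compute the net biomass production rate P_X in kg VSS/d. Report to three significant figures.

For a completely mixed reactor with recycle the Lawrence–McCarty relation gives S = K_s·(1 + k_d·θ_c) / [θ_c·(Y·k − k_d) − 1] = 23.0 × (1 + 0.0841 × 12.9) / [12.9 × (0.624 × 4.56 − 0.0841) − 1] = 47.95 / 34.62 = 1.385 mg/L.
Observed yield with endogenous decay: Y_obs = Y / (1 + k_d·θ_c) = 0.624 / (1 + 0.0841 × 12.9) = 0.624 / 2.085 = 0.2993 g VSS/g BOD₅.
Q·(S₀ − S) = 5820 × (541 − 1.39) × 10⁻³ = 3141 kg/d removed.
Biomass produced: P_X = Y_obs·Q·ΔS = 0.2993 × 3141 ≈ 939.9 kg VSS/d.

P_X ≈ 940 kg VSS/d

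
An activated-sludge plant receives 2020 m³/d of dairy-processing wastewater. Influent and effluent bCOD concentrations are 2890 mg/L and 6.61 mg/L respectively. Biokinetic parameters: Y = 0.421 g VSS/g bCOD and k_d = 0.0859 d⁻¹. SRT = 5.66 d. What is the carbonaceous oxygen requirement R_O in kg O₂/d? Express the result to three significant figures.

R_O ≈ 3480 kg O₂/d

Observed yield with endogenous decay: Y_obs = Y / (1 + k_d·θ_c) = 0.421 / (1 + 0.0859 × 5.66) = 0.421 / 1.486 = 0.2833 g VSS/g bCOD.
Substrate removed = Q·(S₀ − S) = 2020 m³/d × (2890 − 6.61) g/m³ = 5.82×10^6 g/d = 5824 kg/d.
Net sludge production P_X = 0.2833 × 5824 = 1650 kg VSS/d.
R_O = Q·ΔS − 1.42 P_X = 5824 − 2343 = 3482 kg O₂/d.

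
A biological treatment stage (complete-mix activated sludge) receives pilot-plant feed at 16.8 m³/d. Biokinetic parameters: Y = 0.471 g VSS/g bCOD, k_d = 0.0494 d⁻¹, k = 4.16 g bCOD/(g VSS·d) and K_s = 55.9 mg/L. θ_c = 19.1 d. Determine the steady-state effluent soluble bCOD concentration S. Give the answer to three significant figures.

Effluent substrate depends only on kinetics and SRT: S = K_s(1 + k_d θ_c) / [θ_c(Yk − k_d) − 1] = 55.9 × (1 + 0.0494 × 19.1) / [19.1 × (0.471 × 4.16 − 0.0494) − 1] = 108.6 / 35.48 = 3.062 mg/L.

S ≈ 3.06 mg/L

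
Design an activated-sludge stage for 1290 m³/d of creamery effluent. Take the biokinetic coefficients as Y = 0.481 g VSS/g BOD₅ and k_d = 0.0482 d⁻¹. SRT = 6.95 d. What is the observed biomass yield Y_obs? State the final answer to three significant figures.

Y_obs ≈ 0.360 g VSS/g BOD₅

Observed yield with endogenous decay: Y_obs = Y / (1 + k_d·θ_c) = 0.481 / (1 + 0.0482 × 6.95) = 0.481 / 1.335 = 0.3603 g VSS/g BOD₅.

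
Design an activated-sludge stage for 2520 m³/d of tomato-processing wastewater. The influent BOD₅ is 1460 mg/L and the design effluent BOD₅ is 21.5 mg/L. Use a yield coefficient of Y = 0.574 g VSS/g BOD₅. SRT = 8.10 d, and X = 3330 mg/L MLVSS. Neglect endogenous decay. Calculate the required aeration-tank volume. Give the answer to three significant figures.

V ≈ 5060 m³

Biomass mass balance (decay neglected): V·X = Y·Q·(S₀ − S)·θ_c, so V = 0.574 × 2520 × (1460 − 21.5) × 8.10 / 3330 = 5061 m³.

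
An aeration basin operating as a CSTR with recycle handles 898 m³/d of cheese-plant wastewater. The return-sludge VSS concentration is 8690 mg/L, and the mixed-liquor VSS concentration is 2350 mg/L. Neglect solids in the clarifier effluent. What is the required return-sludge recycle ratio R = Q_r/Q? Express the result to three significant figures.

R ≈ 0.371

Solids balance on the clarifier gives (1+R)X = R·X_r, so R = X/(X_r − X) = 2350 / (8690 − 2350) = 0.3707.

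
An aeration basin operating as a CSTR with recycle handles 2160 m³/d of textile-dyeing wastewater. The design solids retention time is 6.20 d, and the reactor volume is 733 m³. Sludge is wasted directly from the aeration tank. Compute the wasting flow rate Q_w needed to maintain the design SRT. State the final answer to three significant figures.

With mixed-liquor wasting, θ_c = V/Q_w, so Q_w = V/θ_c = 733.0/6.20 = 118.2 m³/d.

Q_w ≈ 118 m³/d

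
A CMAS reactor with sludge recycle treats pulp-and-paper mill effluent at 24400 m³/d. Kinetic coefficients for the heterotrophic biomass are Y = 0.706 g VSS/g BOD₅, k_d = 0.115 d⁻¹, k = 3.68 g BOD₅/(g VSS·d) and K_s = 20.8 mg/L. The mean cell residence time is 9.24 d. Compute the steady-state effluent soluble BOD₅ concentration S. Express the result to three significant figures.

S ≈ 1.96 mg/L

From the Monod/SRT balance for a CMAS, S = K_s·(1+k_d θ_c)/[θ_c·(Y k − k_d) − 1] = 20.8 × (1 + 0.115 × 9.24) / [9.24 × (0.706 × 3.68 − 0.115) − 1] = 42.90 / 21.94 = 1.955 mg/L.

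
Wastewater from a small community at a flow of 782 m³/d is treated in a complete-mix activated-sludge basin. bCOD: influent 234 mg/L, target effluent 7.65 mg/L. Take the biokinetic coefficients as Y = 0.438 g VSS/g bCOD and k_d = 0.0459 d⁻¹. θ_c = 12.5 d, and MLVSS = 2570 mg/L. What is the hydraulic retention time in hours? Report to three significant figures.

τ ≈ 7.35 h

Steady-state biomass mass balance: V·X·(1 + k_d·θ_c) = Y·Q·(S₀ − S)·θ_c, so V = 0.438 × 782 × (234 − 7.65) × 12.5 / [2570 × (1 + 0.0459 × 12.5)] = 9.69×10^5 / 4045 = 239.6 m³.
HRT = V/Q = 239.6 m³ / 782 m³·d⁻¹ = 0.3064 d × 24 = 7.354 h.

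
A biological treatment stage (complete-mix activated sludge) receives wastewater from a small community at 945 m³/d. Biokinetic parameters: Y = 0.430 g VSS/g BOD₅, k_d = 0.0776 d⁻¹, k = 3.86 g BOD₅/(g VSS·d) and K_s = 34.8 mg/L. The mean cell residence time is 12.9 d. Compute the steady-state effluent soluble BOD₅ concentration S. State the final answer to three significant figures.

From the Monod/SRT balance for a CMAS, S = K_s·(1+k_d θ_c)/[θ_c·(Y k − k_d) − 1] = 34.8 × (1 + 0.0776 × 12.9) / [12.9 × (0.430 × 3.86 − 0.0776) − 1] = 69.64 / 19.41 = 3.588 mg/L.

S ≈ 3.59 mg/L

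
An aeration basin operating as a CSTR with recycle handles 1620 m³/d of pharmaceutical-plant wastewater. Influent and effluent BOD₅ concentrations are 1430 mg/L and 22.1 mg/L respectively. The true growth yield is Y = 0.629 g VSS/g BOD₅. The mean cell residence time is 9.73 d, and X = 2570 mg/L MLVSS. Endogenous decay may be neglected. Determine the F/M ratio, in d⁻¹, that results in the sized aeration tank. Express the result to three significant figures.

V·X = Y·Q·ΔS·θ_c gives V = 0.629 × 1620 × (1430 − 22.1) × 9.73 / 2570 = 5431 m³.
F/M = applied load / biomass = Q·S₀/(V·X) = 1620 × 1430 / (5431 × 2570) = 0.1660 d⁻¹.

F/M ≈ 0.166 d⁻¹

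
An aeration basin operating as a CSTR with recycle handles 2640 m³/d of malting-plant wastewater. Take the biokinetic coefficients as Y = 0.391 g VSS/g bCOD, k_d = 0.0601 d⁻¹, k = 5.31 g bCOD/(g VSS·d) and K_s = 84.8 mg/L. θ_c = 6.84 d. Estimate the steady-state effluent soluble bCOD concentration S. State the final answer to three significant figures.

S ≈ 9.36 mg/L

From the Monod/SRT balance for a CMAS, S = K_s·(1+k_d θ_c)/[θ_c·(Y k − k_d) − 1] = 84.8 × (1 + 0.0601 × 6.84) / [6.84 × (0.391 × 5.31 − 0.0601) − 1] = 119.7 / 12.79 = 9.356 mg/L.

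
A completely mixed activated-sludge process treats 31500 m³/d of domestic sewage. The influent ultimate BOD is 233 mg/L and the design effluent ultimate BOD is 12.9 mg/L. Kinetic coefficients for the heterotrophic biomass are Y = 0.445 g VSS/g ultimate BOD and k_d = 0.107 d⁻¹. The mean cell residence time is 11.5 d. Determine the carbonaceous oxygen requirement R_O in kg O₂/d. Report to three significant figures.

R_O ≈ 4970 kg O₂/d

Observed yield with endogenous decay: Y_obs = Y / (1 + k_d·θ_c) = 0.445 / (1 + 0.107 × 11.5) = 0.445 / 2.231 = 0.1995 g VSS/g ultimate BOD.
Substrate removed = Q·(S₀ − S) = 31500 m³/d × (233 − 12.9) g/m³ = 6.93×10^6 g/d = 6933 kg/d.
P_X = Y_obs·Q·(S₀ − S) = 0.1995 × 6933 = 1383 kg VSS/d.
R_O = Q·ΔS − 1.42 P_X = 6933 − 1964 = 4969 kg O₂/d.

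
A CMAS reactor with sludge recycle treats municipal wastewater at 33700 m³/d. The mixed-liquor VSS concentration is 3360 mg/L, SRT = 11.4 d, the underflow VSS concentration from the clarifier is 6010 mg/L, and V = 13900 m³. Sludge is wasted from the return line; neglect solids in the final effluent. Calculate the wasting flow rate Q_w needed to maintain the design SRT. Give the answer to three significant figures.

Q_w ≈ 682 m³/d

θ_c = V·X/(Q_w·X_r) when wasting from the recycle, so Q_w = V·X/(θ_c·X_r) = 13900 × 3360 / (11.4 × 6010) = 681.7 m³/d.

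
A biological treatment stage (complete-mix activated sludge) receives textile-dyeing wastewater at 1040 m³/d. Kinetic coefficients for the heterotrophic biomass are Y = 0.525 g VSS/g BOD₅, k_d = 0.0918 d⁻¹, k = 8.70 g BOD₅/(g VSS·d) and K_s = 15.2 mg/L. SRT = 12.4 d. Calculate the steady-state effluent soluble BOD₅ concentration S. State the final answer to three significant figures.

S ≈ 0.596 mg/L

Effluent substrate depends only on kinetics and SRT: S = K_s(1 + k_d θ_c) / [θ_c(Yk − k_d) − 1] = 15.2 × (1 + 0.0918 × 12.4) / [12.4 × (0.525 × 8.70 − 0.0918) − 1] = 32.50 / 54.50 = 0.5964 mg/L.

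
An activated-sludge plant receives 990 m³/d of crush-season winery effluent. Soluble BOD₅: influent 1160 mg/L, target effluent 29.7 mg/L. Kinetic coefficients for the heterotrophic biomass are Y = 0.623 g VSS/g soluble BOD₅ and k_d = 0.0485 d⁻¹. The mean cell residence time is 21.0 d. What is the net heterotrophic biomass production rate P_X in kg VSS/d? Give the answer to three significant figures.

Y_obs = Y / (1 + k_d θ_c) = 0.623 / (1 + 0.0485 × 21.0) = 0.623 / 2.018 = 0.3086.
ΔS = 1160 − 29.7 = 1130 mg/L, so the substrate removal rate is 990 × 1130/1000 = 1119 kg soluble BOD₅/d.
So the net sludge growth is P_X = 0.3086 × 1119 = 345.4 kg VSS/d.

P_X ≈ 345 kg VSS/d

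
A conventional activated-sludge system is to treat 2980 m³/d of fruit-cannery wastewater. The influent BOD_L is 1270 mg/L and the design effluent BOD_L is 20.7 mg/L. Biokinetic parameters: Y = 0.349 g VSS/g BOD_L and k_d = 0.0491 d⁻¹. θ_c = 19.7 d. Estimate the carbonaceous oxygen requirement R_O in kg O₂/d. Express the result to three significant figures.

Y_obs = Y / (1 + k_d θ_c) = 0.349 / (1 + 0.0491 × 19.7) = 0.349 / 1.967 = 0.1774.
Q·(S₀ − S) = 2980 × (1270 − 20.7) × 10⁻³ = 3723 kg/d removed.
P_X = Y_obs·Q·(S₀ − S) = 0.1774 × 3723 = 660.5 kg VSS/d.
Carbonaceous O₂ demand = substrate oxidised − cell-mass equivalent = 3723 − 1.42 × 660.5 = 2785 kg O₂/d.

R_O ≈ 2790 kg O₂/d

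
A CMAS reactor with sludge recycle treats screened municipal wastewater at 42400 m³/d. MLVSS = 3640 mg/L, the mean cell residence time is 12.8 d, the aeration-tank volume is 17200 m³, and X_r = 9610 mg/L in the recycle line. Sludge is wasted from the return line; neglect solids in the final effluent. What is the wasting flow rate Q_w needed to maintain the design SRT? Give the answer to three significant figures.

Q_w ≈ 509 m³/d

θ_c = V·X/(Q_w·X_r) when wasting from the recycle, so Q_w = V·X/(θ_c·X_r) = 17200 × 3640 / (12.8 × 9610) = 509.0 m³/d.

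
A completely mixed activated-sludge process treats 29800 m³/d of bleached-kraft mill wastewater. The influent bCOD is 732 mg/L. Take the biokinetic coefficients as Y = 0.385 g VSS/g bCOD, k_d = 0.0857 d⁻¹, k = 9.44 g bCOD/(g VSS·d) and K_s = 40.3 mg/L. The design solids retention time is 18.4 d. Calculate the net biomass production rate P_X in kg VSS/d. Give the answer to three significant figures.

P_X ≈ 3250 kg VSS/d

For a completely mixed reactor with recycle the Lawrence–McCarty relation gives S = K_s·(1 + k_d·θ_c) / [θ_c·(Y·k − k_d) − 1] = 40.3 × (1 + 0.0857 × 18.4) / [18.4 × (0.385 × 9.44 − 0.0857) − 1] = 103.8 / 64.30 = 1.615 mg/L.
The observed yield is Y_obs = Y/(1 + k_d·θ_c) = 0.385 / (1 + 0.0857 × 18.4) = 0.385 / 2.577 = 0.1494 g VSS per g bCOD removed.
Mass of bCOD removed per day: Q(S₀ − S) = 29800 × 730.4 g/m³ = 21765 kg/d.
Biomass produced: P_X = Y_obs·Q·ΔS = 0.1494 × 21765 ≈ 3252 kg VSS/d.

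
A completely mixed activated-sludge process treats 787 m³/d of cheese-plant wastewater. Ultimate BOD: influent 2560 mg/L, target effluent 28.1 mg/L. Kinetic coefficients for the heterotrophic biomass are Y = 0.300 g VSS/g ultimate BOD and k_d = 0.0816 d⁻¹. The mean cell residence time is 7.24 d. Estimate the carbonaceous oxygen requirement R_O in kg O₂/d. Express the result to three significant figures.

Y_obs = Y / (1 + k_d θ_c) = 0.300 / (1 + 0.0816 × 7.24) = 0.300 / 1.591 = 0.1886.
ΔS = 2560 − 28.1 = 2532 mg/L, so the substrate removal rate is 787 × 2532/1000 = 1993 kg ultimate BOD/d.
P_X = Y_obs·Q·(S₀ − S) = 0.1886 × 1993 = 375.8 kg VSS/d.
R_O = Q·ΔS − 1.42 P_X = 1993 − 533.6 = 1459 kg O₂/d.

R_O ≈ 1460 kg O₂/d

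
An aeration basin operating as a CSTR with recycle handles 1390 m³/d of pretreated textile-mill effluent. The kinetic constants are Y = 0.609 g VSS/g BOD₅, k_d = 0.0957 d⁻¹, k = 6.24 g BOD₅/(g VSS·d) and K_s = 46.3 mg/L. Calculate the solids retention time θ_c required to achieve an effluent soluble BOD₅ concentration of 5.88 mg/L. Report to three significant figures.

θ_c ≈ 3.01 d

From 1/θ_c = Y·k·S/(K_s + S) − k_d: Y·k·S/(K_s+S) = 0.609 × 6.24 × 5.88 / (46.3 + 5.88) = 0.4282 d⁻¹.
Then 1/θ_c = μ − k_d = 0.4282 − 0.0957 = 0.3325 d⁻¹, giving θ_c = 3.007 d.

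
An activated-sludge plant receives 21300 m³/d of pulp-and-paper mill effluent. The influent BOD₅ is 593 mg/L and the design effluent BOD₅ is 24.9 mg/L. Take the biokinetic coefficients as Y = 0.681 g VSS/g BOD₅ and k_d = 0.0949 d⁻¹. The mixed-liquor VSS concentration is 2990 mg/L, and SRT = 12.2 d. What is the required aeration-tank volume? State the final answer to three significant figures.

V ≈ 15600 m³

From the SRT design equation V = Y Q (S₀−S) θ_c / [X (1 + k_d θ_c)] = 0.681 × 21300 × (593 − 24.9) × 12.2 / [2990 × (1 + 0.0949 × 12.2)] = 1.01×10^8 / 6452 = 15582 m³.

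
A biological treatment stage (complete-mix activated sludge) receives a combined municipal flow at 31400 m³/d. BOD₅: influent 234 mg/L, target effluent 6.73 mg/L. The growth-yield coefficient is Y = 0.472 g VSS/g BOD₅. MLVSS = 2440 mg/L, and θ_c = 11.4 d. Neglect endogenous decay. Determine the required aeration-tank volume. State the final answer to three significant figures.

With k_d = 0 the design equation reduces to V = Y Q (S₀−S) θ_c / X = 0.472 × 31400 × (234 − 6.73) × 11.4 / 2440 = 15737 m³.

V ≈ 15700 m³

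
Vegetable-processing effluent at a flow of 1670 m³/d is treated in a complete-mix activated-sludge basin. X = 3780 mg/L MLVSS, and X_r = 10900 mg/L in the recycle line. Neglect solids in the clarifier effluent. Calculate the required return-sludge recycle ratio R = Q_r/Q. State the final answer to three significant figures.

R ≈ 0.531

Mass balance around the secondary clarifier (neglecting effluent solids): R = X / (X_r − X) = 3780 / (10900 − 3780) = 0.5309.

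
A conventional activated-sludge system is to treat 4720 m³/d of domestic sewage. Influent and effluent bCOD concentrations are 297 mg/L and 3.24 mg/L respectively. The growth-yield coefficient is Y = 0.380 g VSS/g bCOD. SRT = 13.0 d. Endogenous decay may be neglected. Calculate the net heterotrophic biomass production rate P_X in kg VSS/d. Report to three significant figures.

With endogenous decay neglected, the observed yield equals the true yield: Y_obs = Y = 0.380 g VSS/g bCOD.
Q·(S₀ − S) = 4720 × (297 − 3.24) × 10⁻³ = 1387 kg/d removed.
Net biomass production P_X = Y_obs × Q·(S₀ − S) = 0.3800 × 1387 = 526.9 kg VSS/d.

P_X ≈ 527 kg VSS/d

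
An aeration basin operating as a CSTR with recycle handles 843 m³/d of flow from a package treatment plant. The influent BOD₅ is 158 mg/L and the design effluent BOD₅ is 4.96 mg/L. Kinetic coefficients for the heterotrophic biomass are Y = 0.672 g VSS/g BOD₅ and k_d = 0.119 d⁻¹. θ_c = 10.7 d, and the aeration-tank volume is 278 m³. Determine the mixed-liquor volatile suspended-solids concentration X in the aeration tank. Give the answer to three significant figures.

X ≈ 1470 mg/L

Solving the biomass balance for X: X = Y Q (S₀−S) θ_c / [V (1+k_d θ_c)] = 0.672 × 843 × (158 − 4.96) × 10.7 / [278 × (1 + 0.119 × 10.7)] = 1468 mg/L.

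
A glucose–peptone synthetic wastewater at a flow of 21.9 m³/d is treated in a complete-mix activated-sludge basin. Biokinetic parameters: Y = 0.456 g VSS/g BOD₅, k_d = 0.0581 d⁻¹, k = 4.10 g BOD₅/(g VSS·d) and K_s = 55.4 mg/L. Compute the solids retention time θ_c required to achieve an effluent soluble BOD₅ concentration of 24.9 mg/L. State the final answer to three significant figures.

At the target effluent, Y k S/(K_s+S) = 0.456×4.10×24.9/80.30 = 0.5797 d⁻¹.
θ_c = 1/(μ − k_d) = 1/(0.5797 − 0.0581) = 1/0.5216 = 1.917 d.

θ_c ≈ 1.92 d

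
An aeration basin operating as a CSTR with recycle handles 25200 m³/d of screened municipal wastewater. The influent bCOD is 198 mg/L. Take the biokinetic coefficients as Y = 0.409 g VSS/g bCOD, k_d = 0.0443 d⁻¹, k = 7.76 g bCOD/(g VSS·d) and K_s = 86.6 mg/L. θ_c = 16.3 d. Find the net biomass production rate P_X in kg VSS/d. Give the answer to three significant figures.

Effluent substrate depends only on kinetics and SRT: S = K_s(1 + k_d θ_c) / [θ_c(Yk − k_d) − 1] = 86.6 × (1 + 0.0443 × 16.3) / [16.3 × (0.409 × 7.76 − 0.0443) − 1] = 149.1 / 50.01 = 2.982 mg/L.
Y_obs = Y / (1 + k_d θ_c) = 0.409 / (1 + 0.0443 × 16.3) = 0.409 / 1.722 = 0.2375.
Q·(S₀ − S) = 25200 × (198 − 2.98) × 10⁻³ = 4915 kg/d removed.
Biomass produced: P_X = Y_obs·Q·ΔS = 0.2375 × 4915 ≈ 1167 kg VSS/d.

P_X ≈ 1170 kg VSS/d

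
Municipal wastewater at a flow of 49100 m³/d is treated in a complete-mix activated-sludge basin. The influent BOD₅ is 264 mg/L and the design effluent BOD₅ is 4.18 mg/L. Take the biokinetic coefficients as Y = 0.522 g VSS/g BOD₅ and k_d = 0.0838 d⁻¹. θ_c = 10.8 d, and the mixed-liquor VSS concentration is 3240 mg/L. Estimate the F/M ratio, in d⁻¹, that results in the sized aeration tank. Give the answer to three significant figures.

From the SRT design equation V = Y Q (S₀−S) θ_c / [X (1 + k_d θ_c)] = 0.522 × 49100 × (264 − 4.18) × 10.8 / [3240 × (1 + 0.0838 × 10.8)] = 7.19×10^7 / 6172 = 11652 m³.
Food-to-microorganism ratio F/M = Q S₀ / (V X) = 49100 × 264 / (11652 × 3240) = 0.3434 d⁻¹.

F/M ≈ 0.343 d⁻¹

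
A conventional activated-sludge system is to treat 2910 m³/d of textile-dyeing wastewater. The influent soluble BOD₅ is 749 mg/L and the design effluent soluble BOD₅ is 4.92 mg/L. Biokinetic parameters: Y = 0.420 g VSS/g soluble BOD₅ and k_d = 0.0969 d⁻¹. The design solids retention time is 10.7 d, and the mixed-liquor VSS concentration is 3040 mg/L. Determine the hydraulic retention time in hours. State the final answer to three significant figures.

τ ≈ 13.0 h

Rearranging the biomass balance for a CMAS with decay, V = Y·Q·ΔS·θ_c / [X·(1+k_d θ_c)] = 0.420 × 2910 × (749 − 4.92) × 10.7 / [3040 × (1 + 0.0969 × 10.7)] = 9.73×10^6 / 6192 = 1572 m³.
Hydraulic retention time τ = V/Q = 1572 / 2910 = 0.5400 d = 12.96 h.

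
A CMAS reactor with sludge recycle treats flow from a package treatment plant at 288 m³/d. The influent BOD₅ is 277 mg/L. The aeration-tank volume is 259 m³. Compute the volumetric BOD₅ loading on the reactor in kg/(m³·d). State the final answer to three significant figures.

L_v ≈ 0.308 kg BOD₅/(m³·d)

Applied BOD₅ load per unit volume = Q·S₀/V = (288 × 277/1000)/259.0 = 0.3080 kg BOD₅·m⁻³·d⁻¹.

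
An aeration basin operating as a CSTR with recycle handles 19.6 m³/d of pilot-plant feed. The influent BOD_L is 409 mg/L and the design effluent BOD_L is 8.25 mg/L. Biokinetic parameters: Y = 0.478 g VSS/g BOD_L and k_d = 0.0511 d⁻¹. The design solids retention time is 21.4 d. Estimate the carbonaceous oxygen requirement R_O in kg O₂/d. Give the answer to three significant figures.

R_O ≈ 5.31 kg O₂/d

Y_obs = Y / (1 + k_d θ_c) = 0.478 / (1 + 0.0511 × 21.4) = 0.478 / 2.094 = 0.2283.
Substrate removed = Q·(S₀ − S) = 19.6 m³/d × (409 − 8.25) g/m³ = 7.85×10^3 g/d = 7.855 kg/d.
Biomass synthesised: P_X = Y_obs × 7.855 = 1.793 kg VSS/d.
Carbonaceous O₂ demand = substrate oxidised − cell-mass equivalent = 7.855 − 1.42 × 1.793 = 5.308 kg O₂/d.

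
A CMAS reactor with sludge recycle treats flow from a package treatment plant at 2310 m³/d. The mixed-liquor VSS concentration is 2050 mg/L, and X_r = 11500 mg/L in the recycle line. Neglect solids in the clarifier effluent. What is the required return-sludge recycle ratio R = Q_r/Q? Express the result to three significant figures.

R ≈ 0.217

Mass balance around the secondary clarifier (neglecting effluent solids): R = X / (X_r − X) = 2050 / (11500 − 2050) = 0.2169.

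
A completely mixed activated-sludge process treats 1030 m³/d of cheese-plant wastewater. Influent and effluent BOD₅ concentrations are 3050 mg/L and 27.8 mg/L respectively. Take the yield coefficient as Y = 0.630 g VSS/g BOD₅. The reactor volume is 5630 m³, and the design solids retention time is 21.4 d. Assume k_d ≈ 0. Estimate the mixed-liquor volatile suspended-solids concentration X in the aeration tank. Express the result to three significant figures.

From V·X = Y·Q·(S₀ − S)·θ_c (decay neglected): X = 0.630 × 1030 × (3050 − 27.8) × 21.4 / 5630 = 7454 mg/L.

X ≈ 7450 mg/L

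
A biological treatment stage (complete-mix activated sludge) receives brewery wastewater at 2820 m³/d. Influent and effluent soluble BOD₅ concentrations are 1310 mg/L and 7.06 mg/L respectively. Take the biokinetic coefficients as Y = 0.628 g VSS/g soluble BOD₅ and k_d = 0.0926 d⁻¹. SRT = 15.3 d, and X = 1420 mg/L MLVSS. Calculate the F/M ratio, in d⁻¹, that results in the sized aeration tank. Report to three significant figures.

Rearranging the biomass balance for a CMAS with decay, V = Y·Q·ΔS·θ_c / [X·(1+k_d θ_c)] = 0.628 × 2820 × (1310 − 7.06) × 15.3 / [1420 × (1 + 0.0926 × 15.3)] = 3.53×10^7 / 3432 = 10287 m³.
F/M = Q·S₀ / (V·X) = 2820 × 1310 / (10287 × 1420) = 0.2529 g soluble BOD₅·(g VSS·d)⁻¹.

F/M ≈ 0.253 d⁻¹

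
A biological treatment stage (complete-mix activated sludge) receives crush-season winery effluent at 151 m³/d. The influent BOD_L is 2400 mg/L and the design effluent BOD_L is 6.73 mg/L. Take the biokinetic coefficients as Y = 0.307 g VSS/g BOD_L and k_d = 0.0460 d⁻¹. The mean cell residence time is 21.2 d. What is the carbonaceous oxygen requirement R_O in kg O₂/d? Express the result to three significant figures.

The observed yield is Y_obs = Y/(1 + k_d·θ_c) = 0.307 / (1 + 0.0460 × 21.2) = 0.307 / 1.975 = 0.1554 g VSS per g BOD_L removed.
Q·(S₀ − S) = 151 × (2400 − 6.73) × 10⁻³ = 361.4 kg/d removed.
P_X = Y_obs·Q·(S₀ − S) = 0.1554 × 361.4 = 56.17 kg VSS/d.
R_O = Q·(S₀ − S) − 1.42·P_X = 361.4 − 1.42 × 56.17 = 281.6 kg O₂/d.

R_O ≈ 282 kg O₂/d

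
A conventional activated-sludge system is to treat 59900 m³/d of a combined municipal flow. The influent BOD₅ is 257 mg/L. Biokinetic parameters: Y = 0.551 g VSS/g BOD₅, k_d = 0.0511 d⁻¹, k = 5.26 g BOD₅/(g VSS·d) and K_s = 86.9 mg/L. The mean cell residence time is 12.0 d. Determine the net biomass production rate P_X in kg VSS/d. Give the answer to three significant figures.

P_X ≈ 5170 kg VSS/d

From the Monod/SRT balance for a CMAS, S = K_s·(1+k_d θ_c)/[θ_c·(Y k − k_d) − 1] = 86.9 × (1 + 0.0511 × 12.0) / [12.0 × (0.551 × 5.26 − 0.0511) − 1] = 140.2 / 33.17 = 4.227 mg/L.
The observed yield is Y_obs = Y/(1 + k_d·θ_c) = 0.551 / (1 + 0.0511 × 12.0) = 0.551 / 1.613 = 0.3416 g VSS per g BOD₅ removed.
Substrate removed = Q·(S₀ − S) = 59900 m³/d × (257 − 4.23) g/m³ = 1.51×10^7 g/d = 15141 kg/d.
Biomass produced: P_X = Y_obs·Q·ΔS = 0.3416 × 15141 ≈ 5171 kg VSS/d.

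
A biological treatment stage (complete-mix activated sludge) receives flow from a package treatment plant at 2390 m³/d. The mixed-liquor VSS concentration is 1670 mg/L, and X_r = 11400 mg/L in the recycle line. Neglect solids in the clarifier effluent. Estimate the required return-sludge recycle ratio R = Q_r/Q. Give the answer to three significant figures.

R = Q_r/Q = X/(X_r − X) = 1670 / (11400 − 1670) = 0.1716.

R ≈ 0.172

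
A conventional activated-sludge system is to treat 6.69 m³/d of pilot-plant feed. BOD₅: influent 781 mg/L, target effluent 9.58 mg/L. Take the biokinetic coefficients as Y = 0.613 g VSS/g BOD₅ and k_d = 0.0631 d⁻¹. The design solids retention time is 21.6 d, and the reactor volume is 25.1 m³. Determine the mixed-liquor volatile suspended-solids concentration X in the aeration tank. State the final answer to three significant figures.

Solving the biomass balance for X: X = Y Q (S₀−S) θ_c / [V (1+k_d θ_c)] = 0.613 × 6.69 × (781 − 9.58) × 21.6 / [25.1 × (1 + 0.0631 × 21.6)] = 1152 mg/L.

X ≈ 1150 mg/L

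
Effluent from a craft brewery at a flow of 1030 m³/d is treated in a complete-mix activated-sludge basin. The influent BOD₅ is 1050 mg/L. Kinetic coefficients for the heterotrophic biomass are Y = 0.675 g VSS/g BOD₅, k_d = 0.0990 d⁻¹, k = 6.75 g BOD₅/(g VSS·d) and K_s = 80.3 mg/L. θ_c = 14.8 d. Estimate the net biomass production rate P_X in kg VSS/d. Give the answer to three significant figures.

For a completely mixed reactor with recycle the Lawrence–McCarty relation gives S = K_s·(1 + k_d·θ_c) / [θ_c·(Y·k − k_d) − 1] = 80.3 × (1 + 0.0990 × 14.8) / [14.8 × (0.675 × 6.75 − 0.0990) − 1] = 198.0 / 64.97 = 3.047 mg/L.
Correct the yield for decay: Y_obs = Y/(1 + k_d θ_c) = 0.675 / (1 + 0.0990 × 14.8) = 0.675 / 2.465 = 0.2738.
Mass of BOD₅ removed per day: Q(S₀ − S) = 1030 × 1047 g/m³ = 1078 kg/d.
P_X = Y_obs · Q(S₀ − S) = 0.2738 × 1078 = 295.3 kg VSS/d.

P_X ≈ 295 kg VSS/d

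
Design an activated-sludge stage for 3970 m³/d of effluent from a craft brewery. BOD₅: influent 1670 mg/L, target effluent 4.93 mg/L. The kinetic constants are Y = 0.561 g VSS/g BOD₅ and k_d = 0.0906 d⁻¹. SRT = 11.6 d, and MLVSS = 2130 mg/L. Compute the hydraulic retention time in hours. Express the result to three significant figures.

τ ≈ 59.5 h

Steady-state biomass mass balance: V·X·(1 + k_d·θ_c) = Y·Q·(S₀ − S)·θ_c, so V = 0.561 × 3970 × (1670 − 4.93) × 11.6 / [2130 × (1 + 0.0906 × 11.6)] = 4.3×10^7 / 4369 = 9847 m³.
Hydraulic retention time τ = V/Q = 9847 / 3970 = 2.480 d = 59.53 h.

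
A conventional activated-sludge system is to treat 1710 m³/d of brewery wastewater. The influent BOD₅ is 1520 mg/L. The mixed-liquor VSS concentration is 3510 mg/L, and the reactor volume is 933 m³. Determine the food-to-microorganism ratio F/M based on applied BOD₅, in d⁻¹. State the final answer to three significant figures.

F/M = Q·S₀ / (V·X) = 1710 × 1520 / (933.0 × 3510) = 0.7937 g BOD₅·(g VSS·d)⁻¹.

F/M ≈ 0.794 d⁻¹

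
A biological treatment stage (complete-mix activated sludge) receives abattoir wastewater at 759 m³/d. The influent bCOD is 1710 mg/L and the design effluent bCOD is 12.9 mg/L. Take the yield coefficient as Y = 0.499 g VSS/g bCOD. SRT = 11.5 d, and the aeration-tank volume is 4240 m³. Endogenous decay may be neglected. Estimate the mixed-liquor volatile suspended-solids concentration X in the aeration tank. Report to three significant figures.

Without decay, X = Y Q (S₀−S) θ_c / V = 0.499 × 759 × (1710 − 12.9) × 11.5 / 4240 = 1743 mg/L.

X ≈ 1740 mg/L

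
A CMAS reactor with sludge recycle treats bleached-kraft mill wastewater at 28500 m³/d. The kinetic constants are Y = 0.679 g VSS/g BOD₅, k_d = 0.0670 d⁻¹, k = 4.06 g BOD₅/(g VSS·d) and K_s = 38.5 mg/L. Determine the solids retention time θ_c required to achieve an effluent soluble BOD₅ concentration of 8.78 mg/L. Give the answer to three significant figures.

At the target effluent, Y k S/(K_s+S) = 0.679×4.06×8.78/47.28 = 0.5119 d⁻¹.
θ_c = 1/(μ − k_d) = 1/(0.5119 − 0.0670) = 1/0.4449 = 2.248 d.

θ_c ≈ 2.25 d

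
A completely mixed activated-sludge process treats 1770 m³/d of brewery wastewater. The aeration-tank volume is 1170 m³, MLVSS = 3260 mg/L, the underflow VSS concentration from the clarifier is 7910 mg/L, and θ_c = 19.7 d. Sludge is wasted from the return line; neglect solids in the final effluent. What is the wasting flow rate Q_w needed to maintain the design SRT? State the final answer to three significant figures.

Q_w ≈ 24.5 m³/d

Q_w = (V·X)/(θ_c X_r) = 1170 × 3260 / (19.7 × 7910) = 24.48 m³/d.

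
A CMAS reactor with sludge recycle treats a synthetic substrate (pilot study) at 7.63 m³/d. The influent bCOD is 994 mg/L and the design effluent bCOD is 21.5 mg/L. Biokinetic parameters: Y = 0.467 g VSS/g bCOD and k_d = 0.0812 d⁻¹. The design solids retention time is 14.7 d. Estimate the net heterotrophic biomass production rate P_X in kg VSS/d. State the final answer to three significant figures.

Observed yield with endogenous decay: Y_obs = Y / (1 + k_d·θ_c) = 0.467 / (1 + 0.0812 × 14.7) = 0.467 / 2.194 = 0.2129 g VSS/g bCOD.
Mass of bCOD removed per day: Q(S₀ − S) = 7.63 × 972.5 g/m³ = 7.420 kg/d.
Net biomass production P_X = Y_obs × Q·(S₀ − S) = 0.2129 × 7.420 = 1.580 kg VSS/d.

P_X ≈ 1.58 kg VSS/d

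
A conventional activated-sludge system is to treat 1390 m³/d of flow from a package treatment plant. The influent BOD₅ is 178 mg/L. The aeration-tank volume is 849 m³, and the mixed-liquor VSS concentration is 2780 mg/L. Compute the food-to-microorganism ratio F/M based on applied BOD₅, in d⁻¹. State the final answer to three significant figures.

F/M = applied load / biomass = Q·S₀/(V·X) = 1390 × 178 / (849.0 × 2780) = 0.1048 d⁻¹.

F/M ≈ 0.105 d⁻¹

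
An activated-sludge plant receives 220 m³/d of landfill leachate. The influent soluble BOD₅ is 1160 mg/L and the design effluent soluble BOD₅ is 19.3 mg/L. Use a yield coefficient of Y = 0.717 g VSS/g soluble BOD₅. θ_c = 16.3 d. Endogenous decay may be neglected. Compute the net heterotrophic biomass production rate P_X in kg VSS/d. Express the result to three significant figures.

No decay correction is needed, so Y_obs = Y = 0.717.
Substrate removed = Q·(S₀ − S) = 220 m³/d × (1160 − 19.3) g/m³ = 2.51×10^5 g/d = 251.0 kg/d.
Biomass produced: P_X = Y_obs·Q·ΔS = 0.7170 × 251.0 ≈ 179.9 kg VSS/d.

P_X ≈ 180 kg VSS/d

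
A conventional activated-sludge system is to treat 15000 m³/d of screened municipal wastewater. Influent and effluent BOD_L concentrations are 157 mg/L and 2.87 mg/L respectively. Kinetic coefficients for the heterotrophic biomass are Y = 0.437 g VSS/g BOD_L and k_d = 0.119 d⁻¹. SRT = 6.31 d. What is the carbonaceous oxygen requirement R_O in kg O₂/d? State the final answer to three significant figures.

Y_obs = Y / (1 + k_d θ_c) = 0.437 / (1 + 0.119 × 6.31) = 0.437 / 1.751 = 0.2496.
Q·(S₀ − S) = 15000 × (157 − 2.87) × 10⁻³ = 2312 kg/d removed.
Net sludge production P_X = 0.2496 × 2312 = 577.0 kg VSS/d.
R_O = Q·(S₀ − S) − 1.42·P_X = 2312 − 1.42 × 577.0 = 1493 kg O₂/d.

R_O ≈ 1490 kg O₂/d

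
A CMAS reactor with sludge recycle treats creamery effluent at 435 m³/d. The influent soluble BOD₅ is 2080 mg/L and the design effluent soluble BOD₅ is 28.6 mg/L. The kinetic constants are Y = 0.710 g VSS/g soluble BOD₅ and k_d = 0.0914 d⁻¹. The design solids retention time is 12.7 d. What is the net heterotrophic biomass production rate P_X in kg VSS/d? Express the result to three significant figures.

P_X ≈ 293 kg VSS/d

Y_obs = Y / (1 + k_d θ_c) = 0.710 / (1 + 0.0914 × 12.7) = 0.710 / 2.161 = 0.3286.
Substrate removed = Q·(S₀ − S) = 435 m³/d × (2080 − 28.6) g/m³ = 8.92×10^5 g/d = 892.4 kg/d.
Net biomass production P_X = Y_obs × Q·(S₀ − S) = 0.3286 × 892.4 = 293.2 kg VSS/d.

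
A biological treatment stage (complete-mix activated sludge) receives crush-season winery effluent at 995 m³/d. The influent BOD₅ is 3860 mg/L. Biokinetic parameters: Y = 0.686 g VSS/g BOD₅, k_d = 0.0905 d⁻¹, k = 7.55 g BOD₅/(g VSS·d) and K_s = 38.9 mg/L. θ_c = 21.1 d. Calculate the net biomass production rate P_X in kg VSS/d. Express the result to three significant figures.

P_X ≈ 905 kg VSS/d

Effluent substrate depends only on kinetics and SRT: S = K_s(1 + k_d θ_c) / [θ_c(Yk − k_d) − 1] = 38.9 × (1 + 0.0905 × 21.1) / [21.1 × (0.686 × 7.55 − 0.0905) − 1] = 113.2 / 106.4 = 1.064 mg/L.
Correct the yield for decay: Y_obs = Y/(1 + k_d θ_c) = 0.686 / (1 + 0.0905 × 21.1) = 0.686 / 2.910 = 0.2358.
ΔS = 3860 − 1.06 = 3859 mg/L, so the substrate removal rate is 995 × 3859/1000 = 3840 kg BOD₅/d.
So the net sludge growth is P_X = 0.2358 × 3840 = 905.3 kg VSS/d.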